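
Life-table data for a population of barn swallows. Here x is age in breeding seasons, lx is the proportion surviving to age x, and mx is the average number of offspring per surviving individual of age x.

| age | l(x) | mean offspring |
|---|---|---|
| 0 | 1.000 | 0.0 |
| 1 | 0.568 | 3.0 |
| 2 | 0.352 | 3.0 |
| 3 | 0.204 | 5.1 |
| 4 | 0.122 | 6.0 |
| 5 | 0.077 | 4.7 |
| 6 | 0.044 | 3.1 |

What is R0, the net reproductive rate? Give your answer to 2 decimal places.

lx·mx by age: 0, 1.704, 1.056, 1.0404, 0.732, 0.3619, 0.1364
R0 = Σ lx·mx = 5.0307 → 5.03

5.03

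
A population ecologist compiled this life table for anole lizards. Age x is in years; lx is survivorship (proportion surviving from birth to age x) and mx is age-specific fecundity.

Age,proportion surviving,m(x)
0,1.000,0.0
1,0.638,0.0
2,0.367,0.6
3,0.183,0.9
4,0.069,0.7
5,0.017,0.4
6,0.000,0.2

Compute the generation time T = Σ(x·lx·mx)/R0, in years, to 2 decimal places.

lx·mx: 0, 0, 0.2202, 0.1647, 0.0483, 0.0068, 0 → R0 = 0.44
x·lx·mx: 0, 0, 0.4404, 0.4941, 0.1932, 0.034, 0 → Σ = 1.1617
T = 1.1617 / 0.44 = 2.640227… → 2.64

2.64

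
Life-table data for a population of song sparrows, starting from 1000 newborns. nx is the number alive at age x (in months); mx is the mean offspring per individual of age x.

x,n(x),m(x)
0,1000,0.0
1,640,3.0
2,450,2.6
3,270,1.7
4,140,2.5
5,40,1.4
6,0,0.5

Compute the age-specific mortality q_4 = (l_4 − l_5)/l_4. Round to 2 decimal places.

0.71

lx = nx/n0 = nx/1000: 1, 0.64, 0.45, 0.27, 0.14, 0.04, 0
q_4 = (l_4 − l_5) / l_4 = (0.14 − 0.04) / 0.14
     = 0.1 / 0.14 = 0.714286… → 0.71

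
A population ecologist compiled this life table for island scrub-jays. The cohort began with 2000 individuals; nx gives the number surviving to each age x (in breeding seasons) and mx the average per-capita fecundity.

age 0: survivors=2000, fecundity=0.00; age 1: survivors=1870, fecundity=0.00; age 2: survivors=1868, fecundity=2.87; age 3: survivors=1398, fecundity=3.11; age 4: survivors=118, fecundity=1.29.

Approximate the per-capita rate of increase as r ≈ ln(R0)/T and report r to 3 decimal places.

0.645

lx = nx/n0 = nx/2000: 1, 0.935, 0.934, 0.699, 0.059
R0 = Σ lx·mx = 0 + 0 + 2.68058 + 2.17389 + 0.07611 = 4.93058
Σ x·lx·mx = 12.18727; T = 12.18727/4.93058 = 2.47177…
r ≈ ln(R0)/T = ln(4.93058)/2.47177… = 0.64547… → 0.645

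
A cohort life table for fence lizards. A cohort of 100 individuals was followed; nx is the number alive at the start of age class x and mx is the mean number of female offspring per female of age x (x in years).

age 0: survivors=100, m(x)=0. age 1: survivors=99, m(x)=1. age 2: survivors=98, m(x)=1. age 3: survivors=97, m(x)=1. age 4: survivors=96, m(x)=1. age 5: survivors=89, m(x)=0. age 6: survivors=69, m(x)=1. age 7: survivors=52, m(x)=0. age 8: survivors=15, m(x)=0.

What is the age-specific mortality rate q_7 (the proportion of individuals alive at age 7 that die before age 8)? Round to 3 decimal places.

0.712

lx = nx/n0 = nx/100: 1, 0.99, 0.98, 0.97, 0.96, 0.89, 0.69, 0.52, 0.15
q_7 = (l_7 − l_8) / l_7 = (0.52 − 0.15) / 0.52
     = 0.37 / 0.52 = 0.711538… → 0.712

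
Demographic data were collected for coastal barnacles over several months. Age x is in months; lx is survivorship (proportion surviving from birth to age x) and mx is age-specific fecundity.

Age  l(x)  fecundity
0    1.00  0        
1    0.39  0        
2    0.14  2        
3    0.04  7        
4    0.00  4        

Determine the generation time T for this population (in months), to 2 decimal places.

lx·mx: 0, 0, 0.28, 0.28, 0 → R0 = 0.56
x·lx·mx: 0, 0, 0.56, 0.84, 0 → Σ = 1.4
T = 1.4 / 0.56 = 2.5 → 2.50

2.50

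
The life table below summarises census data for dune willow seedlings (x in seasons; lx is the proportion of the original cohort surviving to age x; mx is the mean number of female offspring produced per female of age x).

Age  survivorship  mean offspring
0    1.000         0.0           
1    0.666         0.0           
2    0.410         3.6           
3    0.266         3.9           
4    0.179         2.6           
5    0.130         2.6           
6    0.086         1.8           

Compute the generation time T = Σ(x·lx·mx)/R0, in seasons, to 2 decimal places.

3.04

lx·mx: 0, 0, 1.476, 1.0374, 0.4654, 0.338, 0.1548 → R0 = 3.4716
x·lx·mx: 0, 0, 2.952, 3.1122, 1.8616, 1.69, 0.9288 → Σ = 10.5446
T = 10.5446 / 3.4716 = 3.037389… → 3.04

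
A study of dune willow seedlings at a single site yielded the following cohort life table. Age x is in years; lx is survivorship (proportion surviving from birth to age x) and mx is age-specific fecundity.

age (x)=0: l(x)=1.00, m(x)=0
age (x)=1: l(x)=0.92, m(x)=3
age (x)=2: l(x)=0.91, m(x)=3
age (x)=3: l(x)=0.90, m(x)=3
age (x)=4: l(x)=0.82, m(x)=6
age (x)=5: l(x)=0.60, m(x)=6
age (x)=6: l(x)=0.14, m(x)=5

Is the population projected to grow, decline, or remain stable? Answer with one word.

R0 = Σ lx·mx = 0 + 2.76 + 2.73 + 2.7 + 4.92 + 3.6 + 0.7 = 17.41
R0 > 1, so the population is growing.

growing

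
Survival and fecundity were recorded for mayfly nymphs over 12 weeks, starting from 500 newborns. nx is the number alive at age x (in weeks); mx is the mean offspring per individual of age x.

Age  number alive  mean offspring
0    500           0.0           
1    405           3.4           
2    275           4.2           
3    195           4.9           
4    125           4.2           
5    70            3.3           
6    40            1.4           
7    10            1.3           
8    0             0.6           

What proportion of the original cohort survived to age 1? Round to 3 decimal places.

l_1 = n_1/n_0 = 405/500 = 0.81 → 0.810

0.810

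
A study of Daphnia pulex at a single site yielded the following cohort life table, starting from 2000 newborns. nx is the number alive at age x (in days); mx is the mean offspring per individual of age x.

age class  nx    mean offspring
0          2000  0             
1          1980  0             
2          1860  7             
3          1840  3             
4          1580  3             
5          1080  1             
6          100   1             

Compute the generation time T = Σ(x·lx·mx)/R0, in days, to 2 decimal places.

2.76

lx = nx/n0 = nx/2000: 1, 0.99, 0.93, 0.92, 0.79, 0.54, 0.05
lx·mx: 0, 0, 6.51, 2.76, 2.37, 0.54, 0.05 → R0 = 12.23
x·lx·mx: 0, 0, 13.02, 8.28, 9.48, 2.7, 0.3 → Σ = 33.78
T = 33.78 / 12.23 = 2.762061… → 2.76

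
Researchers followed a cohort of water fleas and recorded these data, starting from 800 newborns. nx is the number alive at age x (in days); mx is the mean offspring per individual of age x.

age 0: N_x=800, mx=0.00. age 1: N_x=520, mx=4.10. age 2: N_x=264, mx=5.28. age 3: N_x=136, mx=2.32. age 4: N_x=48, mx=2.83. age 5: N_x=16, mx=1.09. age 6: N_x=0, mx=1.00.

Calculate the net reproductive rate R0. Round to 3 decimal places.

4.993

lx = nx/n0 = nx/800: 1, 0.65, 0.33, 0.17, 0.06, 0.02, 0
lx·mx by age: 0, 2.665, 1.7424, 0.3944, 0.1698, 0.0218, 0
R0 = Σ lx·mx = 4.9934 → 4.993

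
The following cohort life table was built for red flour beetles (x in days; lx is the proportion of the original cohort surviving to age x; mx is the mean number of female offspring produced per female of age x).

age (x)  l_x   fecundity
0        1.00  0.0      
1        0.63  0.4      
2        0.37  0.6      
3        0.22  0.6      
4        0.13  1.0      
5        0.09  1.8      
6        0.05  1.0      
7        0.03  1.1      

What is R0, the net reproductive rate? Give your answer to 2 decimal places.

lx·mx by age: 0, 0.252, 0.222, 0.132, 0.13, 0.162, 0.05, 0.033
R0 = Σ lx·mx = 0.981 → 0.98

0.98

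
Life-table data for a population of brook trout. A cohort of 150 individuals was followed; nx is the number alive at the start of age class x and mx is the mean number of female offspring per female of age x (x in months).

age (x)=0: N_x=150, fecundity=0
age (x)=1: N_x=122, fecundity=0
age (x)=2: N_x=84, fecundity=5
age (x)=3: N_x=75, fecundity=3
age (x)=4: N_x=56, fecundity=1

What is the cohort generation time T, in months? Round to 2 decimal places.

lx = nx/n0 = nx/150: 1, 0.81333…, 0.56, 0.5, 0.37333…
lx·mx: 0, 0, 2.8, 1.5, 0.373333… → R0 = 4.673333…
x·lx·mx: 0, 0, 5.6, 4.5, 1.493333… → Σ = 11.593333…
T = 11.593333… / 4.673333… = 2.480742… → 2.48

2.48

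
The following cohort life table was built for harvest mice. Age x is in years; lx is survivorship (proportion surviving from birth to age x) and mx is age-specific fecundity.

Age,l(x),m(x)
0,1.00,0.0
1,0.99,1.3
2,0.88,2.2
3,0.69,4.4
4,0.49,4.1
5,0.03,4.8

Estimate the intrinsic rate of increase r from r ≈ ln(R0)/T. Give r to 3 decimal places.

0.778

R0 = Σ lx·mx = 0 + 1.287 + 1.936 + 3.036 + 2.009 + 0.144 = 8.412
Σ x·lx·mx = 23.023; T = 23.023/8.412 = 2.73692…
r ≈ ln(R0)/T = ln(8.412)/2.73692… = 0.77812… → 0.778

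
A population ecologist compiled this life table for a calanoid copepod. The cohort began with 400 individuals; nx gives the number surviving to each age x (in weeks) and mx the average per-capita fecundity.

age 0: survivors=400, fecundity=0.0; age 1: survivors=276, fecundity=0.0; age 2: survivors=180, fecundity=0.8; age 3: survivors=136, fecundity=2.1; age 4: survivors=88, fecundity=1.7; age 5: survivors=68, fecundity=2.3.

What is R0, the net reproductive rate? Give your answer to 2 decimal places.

1.84

lx = nx/n0 = nx/400: 1, 0.69, 0.45, 0.34, 0.22, 0.17
lx·mx by age: 0, 0, 0.36, 0.714, 0.374, 0.391
R0 = Σ lx·mx = 1.839 → 1.84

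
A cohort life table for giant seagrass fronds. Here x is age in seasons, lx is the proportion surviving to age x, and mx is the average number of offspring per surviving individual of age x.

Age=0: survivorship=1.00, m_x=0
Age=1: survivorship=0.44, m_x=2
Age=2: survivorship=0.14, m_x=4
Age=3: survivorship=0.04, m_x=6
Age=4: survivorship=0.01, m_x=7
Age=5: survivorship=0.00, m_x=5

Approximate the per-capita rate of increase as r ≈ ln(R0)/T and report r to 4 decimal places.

R0 = Σ lx·mx = 0 + 0.88 + 0.56 + 0.24 + 0.07 + 0 = 1.75
Σ x·lx·mx = 3; T = 3/1.75 = 1.71429…
r ≈ ln(R0)/T = ln(1.75)/1.71429… = 0.326443… → 0.3264

0.3264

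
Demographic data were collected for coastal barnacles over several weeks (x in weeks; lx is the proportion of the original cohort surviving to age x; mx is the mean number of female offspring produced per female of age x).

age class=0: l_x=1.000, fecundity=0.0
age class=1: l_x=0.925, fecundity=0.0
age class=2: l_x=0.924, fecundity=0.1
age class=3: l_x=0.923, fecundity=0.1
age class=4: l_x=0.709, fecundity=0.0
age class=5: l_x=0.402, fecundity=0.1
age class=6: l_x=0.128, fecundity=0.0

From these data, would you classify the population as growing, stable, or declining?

declining

R0 = Σ lx·mx = 0 + 0 + 0.0924 + 0.0923 + 0 + 0.0402 + 0 = 0.2249
R0 < 1, so the population is declining.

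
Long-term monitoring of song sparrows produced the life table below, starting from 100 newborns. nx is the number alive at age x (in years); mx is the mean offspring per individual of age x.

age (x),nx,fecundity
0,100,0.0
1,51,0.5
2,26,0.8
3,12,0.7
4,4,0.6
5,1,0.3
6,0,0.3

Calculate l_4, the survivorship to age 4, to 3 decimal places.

0.040

l_4 = n_4/n_0 = 4/100 = 0.04 → 0.040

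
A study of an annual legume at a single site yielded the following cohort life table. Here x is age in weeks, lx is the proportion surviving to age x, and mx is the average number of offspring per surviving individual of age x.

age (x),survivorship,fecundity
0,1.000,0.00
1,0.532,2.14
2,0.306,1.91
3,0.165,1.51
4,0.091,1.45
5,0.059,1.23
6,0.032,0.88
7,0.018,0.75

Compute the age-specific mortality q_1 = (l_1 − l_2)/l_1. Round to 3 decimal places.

0.425

q_1 = (l_1 − l_2) / l_1 = (0.532 − 0.306) / 0.532
     = 0.226 / 0.532 = 0.424812… → 0.425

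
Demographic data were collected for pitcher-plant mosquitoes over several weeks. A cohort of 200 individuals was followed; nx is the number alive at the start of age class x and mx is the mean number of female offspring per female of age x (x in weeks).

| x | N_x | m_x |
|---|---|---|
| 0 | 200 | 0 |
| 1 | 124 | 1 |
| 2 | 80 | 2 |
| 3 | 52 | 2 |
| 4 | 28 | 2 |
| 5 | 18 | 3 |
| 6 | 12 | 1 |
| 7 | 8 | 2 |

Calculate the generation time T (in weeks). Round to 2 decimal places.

2.73

lx = nx/n0 = nx/200: 1, 0.62, 0.4, 0.26, 0.14, 0.09, 0.06, 0.04
lx·mx: 0, 0.62, 0.8, 0.52, 0.28, 0.27, 0.06, 0.08 → R0 = 2.63
x·lx·mx: 0, 0.62, 1.6, 1.56, 1.12, 1.35, 0.36, 0.56 → Σ = 7.17
T = 7.17 / 2.63 = 2.726236… → 2.73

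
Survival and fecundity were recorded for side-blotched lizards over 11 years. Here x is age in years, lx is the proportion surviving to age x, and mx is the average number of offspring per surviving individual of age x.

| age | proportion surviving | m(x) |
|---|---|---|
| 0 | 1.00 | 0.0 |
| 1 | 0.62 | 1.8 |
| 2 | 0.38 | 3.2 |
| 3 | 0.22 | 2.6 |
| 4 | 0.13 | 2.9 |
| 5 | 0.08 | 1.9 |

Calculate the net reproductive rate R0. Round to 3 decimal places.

lx·mx by age: 0, 1.116, 1.216, 0.572, 0.377, 0.152
R0 = Σ lx·mx = 3.433 → 3.433

3.433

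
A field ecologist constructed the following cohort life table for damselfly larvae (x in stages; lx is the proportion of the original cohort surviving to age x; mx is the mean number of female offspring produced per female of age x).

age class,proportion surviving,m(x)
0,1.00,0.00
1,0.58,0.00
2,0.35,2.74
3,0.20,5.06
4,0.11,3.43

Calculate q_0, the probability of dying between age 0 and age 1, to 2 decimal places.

0.42

q_0 = (l_0 − l_1) / l_0 = (1 − 0.58) / 1
     = 0.42 / 1 = 0.42 → 0.42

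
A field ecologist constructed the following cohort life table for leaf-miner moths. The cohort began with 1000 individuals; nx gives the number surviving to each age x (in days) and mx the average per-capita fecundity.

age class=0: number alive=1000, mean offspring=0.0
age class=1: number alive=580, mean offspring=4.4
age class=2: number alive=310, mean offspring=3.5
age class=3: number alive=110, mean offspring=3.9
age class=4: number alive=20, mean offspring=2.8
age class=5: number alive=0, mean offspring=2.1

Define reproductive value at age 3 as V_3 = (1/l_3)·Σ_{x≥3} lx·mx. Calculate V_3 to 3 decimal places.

lx = nx/n0 = nx/1000: 1, 0.58, 0.31, 0.11, 0.02, 0
lx·mx for x ≥ 3: 0.429, 0.056, 0 → sum = 0.485
V_3 = 0.485 / l_3 = 0.485 / 0.11 = 4.409091… → 4.409

4.409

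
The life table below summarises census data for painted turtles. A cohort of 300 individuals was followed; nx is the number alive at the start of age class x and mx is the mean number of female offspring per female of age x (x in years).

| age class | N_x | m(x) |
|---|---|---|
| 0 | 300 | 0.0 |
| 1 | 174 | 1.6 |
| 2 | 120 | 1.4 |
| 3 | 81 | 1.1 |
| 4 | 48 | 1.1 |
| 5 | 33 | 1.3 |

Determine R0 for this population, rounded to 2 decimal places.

lx = nx/n0 = nx/300: 1, 0.58, 0.4, 0.27, 0.16, 0.11
lx·mx by age: 0, 0.928, 0.56, 0.297, 0.176, 0.143
R0 = Σ lx·mx = 2.104 → 2.10

2.10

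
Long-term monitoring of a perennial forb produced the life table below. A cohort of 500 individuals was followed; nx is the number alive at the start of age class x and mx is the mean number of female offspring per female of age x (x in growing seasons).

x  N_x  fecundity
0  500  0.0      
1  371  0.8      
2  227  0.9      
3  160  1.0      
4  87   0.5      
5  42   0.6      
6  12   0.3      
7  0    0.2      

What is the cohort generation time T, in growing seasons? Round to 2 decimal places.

lx = nx/n0 = nx/500: 1, 0.742, 0.454, 0.32, 0.174, 0.084, 0.024, 0
lx·mx: 0, 0.5936, 0.4086, 0.32, 0.087, 0.0504, 0.0072, 0 → R0 = 1.4668
x·lx·mx: 0, 0.5936, 0.8172, 0.96, 0.348, 0.252, 0.0432, 0 → Σ = 3.014
T = 3.014 / 1.4668 = 2.054813… → 2.05

2.05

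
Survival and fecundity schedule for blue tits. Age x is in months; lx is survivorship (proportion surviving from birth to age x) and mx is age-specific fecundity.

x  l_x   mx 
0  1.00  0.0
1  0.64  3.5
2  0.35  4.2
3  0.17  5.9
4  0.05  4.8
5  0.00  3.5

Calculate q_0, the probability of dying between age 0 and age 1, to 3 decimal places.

q_0 = (l_0 − l_1) / l_0 = (1 − 0.64) / 1
     = 0.36 / 1 = 0.36 → 0.360

0.360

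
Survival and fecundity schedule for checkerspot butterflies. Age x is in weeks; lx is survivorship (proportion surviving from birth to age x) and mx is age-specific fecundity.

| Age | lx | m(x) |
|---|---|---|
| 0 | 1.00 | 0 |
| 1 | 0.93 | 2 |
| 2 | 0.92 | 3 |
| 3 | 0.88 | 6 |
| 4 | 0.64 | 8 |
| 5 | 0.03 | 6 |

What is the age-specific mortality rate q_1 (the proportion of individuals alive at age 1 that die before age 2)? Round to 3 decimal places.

q_1 = (l_1 − l_2) / l_1 = (0.93 − 0.92) / 0.93
     = 0.01 / 0.93 = 0.010753… → 0.011

0.011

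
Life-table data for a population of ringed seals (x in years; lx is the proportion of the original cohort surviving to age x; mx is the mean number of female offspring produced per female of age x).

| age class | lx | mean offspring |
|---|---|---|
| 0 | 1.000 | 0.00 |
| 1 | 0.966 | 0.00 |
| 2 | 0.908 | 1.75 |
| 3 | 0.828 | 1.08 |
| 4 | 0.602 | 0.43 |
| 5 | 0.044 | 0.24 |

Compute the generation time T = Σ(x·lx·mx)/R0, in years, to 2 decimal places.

lx·mx: 0, 0, 1.589, 0.89424, 0.25886, 0.01056 → R0 = 2.75266
x·lx·mx: 0, 0, 3.178, 2.68272, 1.03544, 0.0528 → Σ = 6.94896
T = 6.94896 / 2.75266 = 2.524453… → 2.52

2.52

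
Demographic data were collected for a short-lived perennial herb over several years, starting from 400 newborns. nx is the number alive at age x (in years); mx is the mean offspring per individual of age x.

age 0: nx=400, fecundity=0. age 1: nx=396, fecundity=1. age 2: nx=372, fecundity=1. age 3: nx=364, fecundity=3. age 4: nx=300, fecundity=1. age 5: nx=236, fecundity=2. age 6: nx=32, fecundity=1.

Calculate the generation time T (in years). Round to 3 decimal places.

lx = nx/n0 = nx/400: 1, 0.99, 0.93, 0.91, 0.75, 0.59, 0.08
lx·mx: 0, 0.99, 0.93, 2.73, 0.75, 1.18, 0.08 → R0 = 6.66
x·lx·mx: 0, 0.99, 1.86, 8.19, 3, 5.9, 0.48 → Σ = 20.42
T = 20.42 / 6.66 = 3.066066… → 3.066

3.066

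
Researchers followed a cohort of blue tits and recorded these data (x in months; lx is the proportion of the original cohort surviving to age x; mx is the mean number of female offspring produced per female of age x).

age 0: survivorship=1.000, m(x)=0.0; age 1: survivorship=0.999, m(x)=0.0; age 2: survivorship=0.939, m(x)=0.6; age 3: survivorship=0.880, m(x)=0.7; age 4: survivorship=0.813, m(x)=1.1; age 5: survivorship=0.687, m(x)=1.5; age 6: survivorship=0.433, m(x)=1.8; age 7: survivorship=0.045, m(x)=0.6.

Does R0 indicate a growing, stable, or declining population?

growing

R0 = Σ lx·mx = 0 + 0 + 0.5634 + 0.616 + 0.8943 + 1.0305 + 0.7794 + 0.027 = 3.9106
R0 > 1, so the population is growing.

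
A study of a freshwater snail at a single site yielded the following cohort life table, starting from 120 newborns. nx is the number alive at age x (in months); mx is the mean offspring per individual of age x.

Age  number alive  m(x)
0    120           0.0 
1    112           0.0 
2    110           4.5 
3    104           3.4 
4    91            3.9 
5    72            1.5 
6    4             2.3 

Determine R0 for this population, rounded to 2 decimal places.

lx = nx/n0 = nx/120: 1, 0.93333…, 0.91667…, 0.86667…, 0.75833…, 0.6, 0.03333…
lx·mx by age: 0, 0, 4.125…, 2.946667…, 2.9575…, 0.9, 0.076667…
R0 = Σ lx·mx = 11.005833… → 11.01

11.01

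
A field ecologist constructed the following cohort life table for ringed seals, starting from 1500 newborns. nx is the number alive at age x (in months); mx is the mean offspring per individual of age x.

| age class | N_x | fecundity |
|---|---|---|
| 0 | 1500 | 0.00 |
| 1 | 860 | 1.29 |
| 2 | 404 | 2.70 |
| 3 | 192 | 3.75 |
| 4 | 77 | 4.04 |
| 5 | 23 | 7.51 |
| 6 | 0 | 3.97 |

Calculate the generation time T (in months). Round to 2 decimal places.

2.22

lx = nx/n0 = nx/1500: 1, 0.57333…, 0.26933…, 0.128, 0.05133…, 0.01533…, 0
lx·mx: 0, 0.7396…, 0.7272…, 0.48, 0.207387…, 0.115153…, 0 → R0 = 2.26934…
x·lx·mx: 0, 0.7396…, 1.4544…, 1.44, 0.829547…, 0.575767…, 0 → Σ = 5.039313…
T = 5.039313… / 2.26934… = 2.220607… → 2.22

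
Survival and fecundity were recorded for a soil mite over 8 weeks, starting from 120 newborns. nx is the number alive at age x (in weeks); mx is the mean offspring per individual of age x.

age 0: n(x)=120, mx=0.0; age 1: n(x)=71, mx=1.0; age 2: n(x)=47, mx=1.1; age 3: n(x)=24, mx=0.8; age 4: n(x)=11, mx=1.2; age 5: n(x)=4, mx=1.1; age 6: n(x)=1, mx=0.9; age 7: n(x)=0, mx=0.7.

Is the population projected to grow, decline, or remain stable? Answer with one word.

growing

lx = nx/n0 = nx/120: 1, 0.59167…, 0.39167…, 0.2, 0.09167…, 0.03333…, 0.00833…, 0
R0 = Σ lx·mx = 0 + 0.591667… + 0.430833… + 0.16 + 0.11… + 0.036667… + 0.0075… + 0 = 1.336667…
R0 > 1, so the population is growing.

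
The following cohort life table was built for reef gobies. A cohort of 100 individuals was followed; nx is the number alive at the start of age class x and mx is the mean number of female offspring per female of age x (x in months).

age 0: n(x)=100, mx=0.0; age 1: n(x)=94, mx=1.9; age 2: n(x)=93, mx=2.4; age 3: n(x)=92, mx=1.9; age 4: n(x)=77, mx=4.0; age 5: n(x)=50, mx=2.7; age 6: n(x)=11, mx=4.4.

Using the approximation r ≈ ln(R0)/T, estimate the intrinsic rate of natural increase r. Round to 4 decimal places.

lx = nx/n0 = nx/100: 1, 0.94, 0.93, 0.92, 0.77, 0.5, 0.11
R0 = Σ lx·mx = 0 + 1.786 + 2.232 + 1.748 + 3.08 + 1.35 + 0.484 = 10.68
Σ x·lx·mx = 33.468; T = 33.468/10.68 = 3.13371…
r ≈ ln(R0)/T = ln(10.68)/3.13371… = 0.755773… → 0.7558

0.7558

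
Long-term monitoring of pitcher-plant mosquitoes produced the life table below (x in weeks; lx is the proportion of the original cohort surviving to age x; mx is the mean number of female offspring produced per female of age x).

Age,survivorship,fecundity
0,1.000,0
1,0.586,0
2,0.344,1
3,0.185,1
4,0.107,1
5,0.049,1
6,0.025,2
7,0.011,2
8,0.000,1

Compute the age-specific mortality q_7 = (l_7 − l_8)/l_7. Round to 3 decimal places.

1.000

q_7 = (l_7 − l_8) / l_7 = (0.011 − 0) / 0.011
     = 0.011 / 0.011 = 1 → 1.000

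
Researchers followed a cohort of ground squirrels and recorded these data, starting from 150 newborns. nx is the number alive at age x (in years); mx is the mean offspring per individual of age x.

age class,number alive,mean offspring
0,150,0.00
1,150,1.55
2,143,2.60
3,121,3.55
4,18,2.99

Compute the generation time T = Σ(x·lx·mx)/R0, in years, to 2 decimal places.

2.28

lx = nx/n0 = nx/150: 1, 1, 0.95333…, 0.80667…, 0.12
lx·mx: 0, 1.55, 2.478667…, 2.863667…, 0.3588 → R0 = 7.251133…
x·lx·mx: 0, 1.55, 4.957333…, 8.591…, 1.4352 → Σ = 16.533533…
T = 16.533533… / 7.251133… = 2.280131… → 2.28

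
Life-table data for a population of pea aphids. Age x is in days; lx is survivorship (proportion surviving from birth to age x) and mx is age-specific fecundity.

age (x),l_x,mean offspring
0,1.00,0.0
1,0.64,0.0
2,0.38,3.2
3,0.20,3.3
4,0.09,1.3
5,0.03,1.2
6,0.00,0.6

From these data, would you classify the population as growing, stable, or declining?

R0 = Σ lx·mx = 0 + 0 + 1.216 + 0.66 + 0.117 + 0.036 + 0 = 2.029
R0 > 1, so the population is growing.

growing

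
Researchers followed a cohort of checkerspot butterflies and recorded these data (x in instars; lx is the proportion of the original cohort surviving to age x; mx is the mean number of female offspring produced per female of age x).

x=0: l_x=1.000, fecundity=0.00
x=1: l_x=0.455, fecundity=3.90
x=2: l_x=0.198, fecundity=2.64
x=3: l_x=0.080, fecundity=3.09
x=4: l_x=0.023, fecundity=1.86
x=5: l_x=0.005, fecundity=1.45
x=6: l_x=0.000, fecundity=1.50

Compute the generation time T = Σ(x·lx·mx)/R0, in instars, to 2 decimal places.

lx·mx: 0, 1.7745, 0.52272, 0.2472, 0.04278, 0.00725, 0 → R0 = 2.59445
x·lx·mx: 0, 1.7745, 1.04544, 0.7416, 0.17112, 0.03625, 0 → Σ = 3.76891
T = 3.76891 / 2.59445 = 1.452682… → 1.45

1.45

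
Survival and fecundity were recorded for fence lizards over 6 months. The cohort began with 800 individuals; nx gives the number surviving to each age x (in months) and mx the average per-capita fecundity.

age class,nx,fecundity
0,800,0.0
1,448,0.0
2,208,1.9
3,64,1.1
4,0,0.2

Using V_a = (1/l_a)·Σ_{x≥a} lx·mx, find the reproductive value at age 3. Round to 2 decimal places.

lx = nx/n0 = nx/800: 1, 0.56, 0.26, 0.08, 0
lx·mx for x ≥ 3: 0.088, 0 → sum = 0.088
V_3 = 0.088 / l_3 = 0.088 / 0.08 = 1.1 → 1.10

1.10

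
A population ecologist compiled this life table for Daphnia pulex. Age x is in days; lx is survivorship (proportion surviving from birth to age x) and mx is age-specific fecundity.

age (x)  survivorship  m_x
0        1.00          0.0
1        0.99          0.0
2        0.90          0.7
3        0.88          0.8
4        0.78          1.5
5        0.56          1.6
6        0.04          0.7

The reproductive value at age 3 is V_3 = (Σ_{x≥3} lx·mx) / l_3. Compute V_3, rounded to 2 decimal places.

lx·mx for x ≥ 3: 0.704, 1.17, 0.896, 0.028 → sum = 2.798
V_3 = 2.798 / l_3 = 2.798 / 0.88 = 3.179545… → 3.18

3.18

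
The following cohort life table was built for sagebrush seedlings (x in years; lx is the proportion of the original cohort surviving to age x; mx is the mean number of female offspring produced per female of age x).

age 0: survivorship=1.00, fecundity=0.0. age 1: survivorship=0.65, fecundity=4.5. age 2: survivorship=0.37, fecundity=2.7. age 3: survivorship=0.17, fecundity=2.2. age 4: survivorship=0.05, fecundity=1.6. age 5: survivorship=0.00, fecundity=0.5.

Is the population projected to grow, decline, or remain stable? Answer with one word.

R0 = Σ lx·mx = 0 + 2.925 + 0.999 + 0.374 + 0.08 + 0 = 4.378
R0 > 1, so the population is growing.

growing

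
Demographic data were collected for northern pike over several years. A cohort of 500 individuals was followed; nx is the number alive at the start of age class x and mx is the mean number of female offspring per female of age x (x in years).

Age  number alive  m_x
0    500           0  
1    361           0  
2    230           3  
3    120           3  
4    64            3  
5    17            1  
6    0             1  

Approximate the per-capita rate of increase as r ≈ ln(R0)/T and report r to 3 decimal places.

lx = nx/n0 = nx/500: 1, 0.722, 0.46, 0.24, 0.128, 0.034, 0
R0 = Σ lx·mx = 0 + 0 + 1.38 + 0.72 + 0.384 + 0.034 + 0 = 2.518
Σ x·lx·mx = 6.626; T = 6.626/2.518 = 2.63145…
r ≈ ln(R0)/T = ln(2.518)/2.63145… = 0.35093… → 0.351

0.351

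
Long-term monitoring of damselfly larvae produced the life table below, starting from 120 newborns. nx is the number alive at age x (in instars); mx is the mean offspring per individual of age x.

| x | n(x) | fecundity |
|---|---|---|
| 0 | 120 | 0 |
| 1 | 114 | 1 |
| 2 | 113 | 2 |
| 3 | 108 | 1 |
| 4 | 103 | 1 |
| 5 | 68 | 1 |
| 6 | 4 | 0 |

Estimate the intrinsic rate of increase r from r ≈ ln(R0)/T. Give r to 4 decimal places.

0.6185

lx = nx/n0 = nx/120: 1, 0.95, 0.94167…, 0.9, 0.85833…, 0.56667…, 0.03333…
R0 = Σ lx·mx = 0 + 0.95 + 1.88333… + 0.9 + 0.85833… + 0.56667… + 0 = 5.158333…
Σ x·lx·mx = 13.683333…; T = 13.683333…/5.158333… = 2.65267…
r ≈ ln(R0)/T = ln(5.158333…)/2.65267… = 0.618477… → 0.6185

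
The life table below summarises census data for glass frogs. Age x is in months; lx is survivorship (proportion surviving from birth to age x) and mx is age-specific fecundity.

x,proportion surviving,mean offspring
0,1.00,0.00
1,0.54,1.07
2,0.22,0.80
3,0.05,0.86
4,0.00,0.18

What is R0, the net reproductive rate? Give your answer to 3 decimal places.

0.797

lx·mx by age: 0, 0.5778, 0.176, 0.043, 0
R0 = Σ lx·mx = 0.7968 → 0.797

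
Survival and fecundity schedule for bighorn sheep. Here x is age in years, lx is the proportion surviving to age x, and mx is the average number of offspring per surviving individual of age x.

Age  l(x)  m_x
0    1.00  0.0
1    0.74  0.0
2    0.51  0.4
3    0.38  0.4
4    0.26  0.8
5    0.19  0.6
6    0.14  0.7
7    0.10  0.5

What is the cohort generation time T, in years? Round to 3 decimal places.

lx·mx: 0, 0, 0.204, 0.152, 0.208, 0.114, 0.098, 0.05 → R0 = 0.826
x·lx·mx: 0, 0, 0.408, 0.456, 0.832, 0.57, 0.588, 0.35 → Σ = 3.204
T = 3.204 / 0.826 = 3.878935… → 3.879

3.879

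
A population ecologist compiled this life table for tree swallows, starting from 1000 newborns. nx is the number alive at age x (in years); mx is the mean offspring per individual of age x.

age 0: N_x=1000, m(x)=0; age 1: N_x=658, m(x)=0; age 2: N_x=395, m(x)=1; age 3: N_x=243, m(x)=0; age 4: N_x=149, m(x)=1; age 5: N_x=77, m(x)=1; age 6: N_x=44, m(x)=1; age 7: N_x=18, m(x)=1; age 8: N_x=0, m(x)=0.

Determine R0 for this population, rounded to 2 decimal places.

lx = nx/n0 = nx/1000: 1, 0.658, 0.395, 0.243, 0.149, 0.077, 0.044, 0.018, 0
lx·mx by age: 0, 0, 0.395, 0, 0.149, 0.077, 0.044, 0.018, 0
R0 = Σ lx·mx = 0.683 → 0.68

0.68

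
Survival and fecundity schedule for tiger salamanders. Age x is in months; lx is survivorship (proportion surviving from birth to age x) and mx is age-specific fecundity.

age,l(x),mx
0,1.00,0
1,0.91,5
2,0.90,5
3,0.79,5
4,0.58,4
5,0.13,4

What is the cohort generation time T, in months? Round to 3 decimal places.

2.354

lx·mx: 0, 4.55, 4.5, 3.95, 2.32, 0.52 → R0 = 15.84
x·lx·mx: 0, 4.55, 9, 11.85, 9.28, 2.6 → Σ = 37.28
T = 37.28 / 15.84 = 2.353535… → 2.354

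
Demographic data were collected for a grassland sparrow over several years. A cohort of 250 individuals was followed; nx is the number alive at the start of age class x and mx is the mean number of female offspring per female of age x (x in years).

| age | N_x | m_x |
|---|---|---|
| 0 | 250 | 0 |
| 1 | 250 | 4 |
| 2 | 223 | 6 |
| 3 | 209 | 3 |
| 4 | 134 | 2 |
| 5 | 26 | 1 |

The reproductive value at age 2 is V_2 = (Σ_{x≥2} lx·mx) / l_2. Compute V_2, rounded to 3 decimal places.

lx = nx/n0 = nx/250: 1, 1, 0.892, 0.836, 0.536, 0.104
lx·mx for x ≥ 2: 5.352, 2.508, 1.072, 0.104 → sum = 9.036
V_2 = 9.036 / l_2 = 9.036 / 0.892 = 10.130045… → 10.130

10.130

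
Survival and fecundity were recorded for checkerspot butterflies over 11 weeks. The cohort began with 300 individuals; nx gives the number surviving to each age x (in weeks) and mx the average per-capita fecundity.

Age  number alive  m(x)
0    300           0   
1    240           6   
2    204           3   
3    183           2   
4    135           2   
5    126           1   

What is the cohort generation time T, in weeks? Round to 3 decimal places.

lx = nx/n0 = nx/300: 1, 0.8, 0.68, 0.61, 0.45, 0.42
lx·mx: 0, 4.8, 2.04, 1.22, 0.9, 0.42 → R0 = 9.38
x·lx·mx: 0, 4.8, 4.08, 3.66, 3.6, 2.1 → Σ = 18.24
T = 18.24 / 9.38 = 1.944563… → 1.945

1.945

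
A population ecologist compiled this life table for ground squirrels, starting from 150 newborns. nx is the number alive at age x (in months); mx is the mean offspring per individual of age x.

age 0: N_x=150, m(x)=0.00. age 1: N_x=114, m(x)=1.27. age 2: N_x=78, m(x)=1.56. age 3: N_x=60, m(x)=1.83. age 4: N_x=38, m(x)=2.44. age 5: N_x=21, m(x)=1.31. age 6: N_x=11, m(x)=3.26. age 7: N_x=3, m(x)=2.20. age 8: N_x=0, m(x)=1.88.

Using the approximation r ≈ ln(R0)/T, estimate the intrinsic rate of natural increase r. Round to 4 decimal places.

0.4635

lx = nx/n0 = nx/150: 1, 0.76, 0.52, 0.4, 0.25333…, 0.14, 0.07333…, 0.02, 0
R0 = Σ lx·mx = 0 + 0.9652 + 0.8112 + 0.732 + 0.61813… + 0.1834 + 0.23907… + 0.044 + 0 = 3.593…
Σ x·lx·mx = 9.915533…; T = 9.915533…/3.593… = 2.75968…
r ≈ ln(R0)/T = ln(3.593…)/2.75968… = 0.463455… → 0.4635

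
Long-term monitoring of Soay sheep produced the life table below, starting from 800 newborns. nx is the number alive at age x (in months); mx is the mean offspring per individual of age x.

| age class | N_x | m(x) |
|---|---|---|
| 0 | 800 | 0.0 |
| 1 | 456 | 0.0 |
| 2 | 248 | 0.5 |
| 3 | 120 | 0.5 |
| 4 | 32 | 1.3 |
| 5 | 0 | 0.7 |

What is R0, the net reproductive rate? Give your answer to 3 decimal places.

0.282

lx = nx/n0 = nx/800: 1, 0.57, 0.31, 0.15, 0.04, 0
lx·mx by age: 0, 0, 0.155, 0.075, 0.052, 0
R0 = Σ lx·mx = 0.282 → 0.282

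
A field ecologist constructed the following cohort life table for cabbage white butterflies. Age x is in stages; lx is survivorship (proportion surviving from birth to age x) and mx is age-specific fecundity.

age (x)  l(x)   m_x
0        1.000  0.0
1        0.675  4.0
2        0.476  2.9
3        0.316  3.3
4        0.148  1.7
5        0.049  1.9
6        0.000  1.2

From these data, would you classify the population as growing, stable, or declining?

growing

R0 = Σ lx·mx = 0 + 2.7 + 1.3804 + 1.0428 + 0.2516 + 0.0931 + 0 = 5.4679
R0 > 1, so the population is growing.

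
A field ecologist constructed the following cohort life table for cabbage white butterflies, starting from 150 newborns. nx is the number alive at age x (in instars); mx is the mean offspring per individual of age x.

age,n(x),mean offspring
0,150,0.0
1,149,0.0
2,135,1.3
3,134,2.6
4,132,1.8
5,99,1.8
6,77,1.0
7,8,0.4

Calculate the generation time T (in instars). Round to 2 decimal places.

lx = nx/n0 = nx/150: 1, 0.99333…, 0.9, 0.89333…, 0.88, 0.66, 0.51333…, 0.05333…
lx·mx: 0, 0, 1.17, 2.322667…, 1.584, 1.188, 0.513333…, 0.021333… → R0 = 6.799333…
x·lx·mx: 0, 0, 2.34, 6.968…, 6.336, 5.94, 3.08…, 0.149333… → Σ = 24.813333…
T = 24.813333… / 6.799333… = 3.649377… → 3.65

3.65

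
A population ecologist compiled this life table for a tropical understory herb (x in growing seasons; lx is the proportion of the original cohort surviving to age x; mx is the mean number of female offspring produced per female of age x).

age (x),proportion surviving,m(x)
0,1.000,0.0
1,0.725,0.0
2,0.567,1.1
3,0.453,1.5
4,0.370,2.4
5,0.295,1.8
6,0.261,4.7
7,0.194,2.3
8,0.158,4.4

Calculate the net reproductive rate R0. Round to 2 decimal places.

5.09

lx·mx by age: 0, 0, 0.6237, 0.6795, 0.888, 0.531, 1.2267, 0.4462, 0.6952
R0 = Σ lx·mx = 5.0903 → 5.09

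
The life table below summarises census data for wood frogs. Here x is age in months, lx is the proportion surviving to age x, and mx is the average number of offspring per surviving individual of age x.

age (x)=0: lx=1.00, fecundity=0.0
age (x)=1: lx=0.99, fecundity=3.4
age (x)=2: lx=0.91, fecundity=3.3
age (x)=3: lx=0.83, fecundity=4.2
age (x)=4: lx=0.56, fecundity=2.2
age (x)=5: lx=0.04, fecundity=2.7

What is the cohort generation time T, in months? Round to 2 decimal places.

2.26

lx·mx: 0, 3.366, 3.003, 3.486, 1.232, 0.108 → R0 = 11.195
x·lx·mx: 0, 3.366, 6.006, 10.458, 4.928, 0.54 → Σ = 25.298
T = 25.298 / 11.195 = 2.259759… → 2.26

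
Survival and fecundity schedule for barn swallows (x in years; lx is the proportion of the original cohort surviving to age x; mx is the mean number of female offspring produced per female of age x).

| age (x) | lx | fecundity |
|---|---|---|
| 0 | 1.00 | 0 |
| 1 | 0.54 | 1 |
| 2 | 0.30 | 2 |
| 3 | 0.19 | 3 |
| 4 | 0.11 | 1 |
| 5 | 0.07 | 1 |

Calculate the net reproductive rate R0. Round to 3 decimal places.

lx·mx by age: 0, 0.54, 0.6, 0.57, 0.11, 0.07
R0 = Σ lx·mx = 1.89 → 1.890

1.890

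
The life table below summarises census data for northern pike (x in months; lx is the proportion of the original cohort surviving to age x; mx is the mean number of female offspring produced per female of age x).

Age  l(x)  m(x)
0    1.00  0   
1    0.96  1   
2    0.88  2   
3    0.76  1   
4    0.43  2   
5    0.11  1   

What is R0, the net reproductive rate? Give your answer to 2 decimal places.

4.45

lx·mx by age: 0, 0.96, 1.76, 0.76, 0.86, 0.11
R0 = Σ lx·mx = 4.45 → 4.45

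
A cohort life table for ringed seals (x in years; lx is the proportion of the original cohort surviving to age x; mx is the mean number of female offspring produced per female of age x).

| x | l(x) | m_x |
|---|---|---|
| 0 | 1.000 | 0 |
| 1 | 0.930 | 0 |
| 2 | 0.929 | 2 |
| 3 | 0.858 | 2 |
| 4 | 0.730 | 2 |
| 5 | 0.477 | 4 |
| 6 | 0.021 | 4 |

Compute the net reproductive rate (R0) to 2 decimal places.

lx·mx by age: 0, 0, 1.858, 1.716, 1.46, 1.908, 0.084
R0 = Σ lx·mx = 7.026 → 7.03

7.03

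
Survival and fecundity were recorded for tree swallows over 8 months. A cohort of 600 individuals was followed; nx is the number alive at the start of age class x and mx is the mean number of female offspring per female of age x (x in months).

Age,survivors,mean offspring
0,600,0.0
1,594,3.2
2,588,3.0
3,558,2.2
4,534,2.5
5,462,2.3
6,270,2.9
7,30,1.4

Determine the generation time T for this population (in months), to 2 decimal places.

lx = nx/n0 = nx/600: 1, 0.99, 0.98, 0.93, 0.89, 0.77, 0.45, 0.05
lx·mx: 0, 3.168, 2.94, 2.046, 2.225, 1.771, 1.305, 0.07 → R0 = 13.525
x·lx·mx: 0, 3.168, 5.88, 6.138, 8.9, 8.855, 7.83, 0.49 → Σ = 41.261
T = 41.261 / 13.525 = 3.050721… → 3.05

3.05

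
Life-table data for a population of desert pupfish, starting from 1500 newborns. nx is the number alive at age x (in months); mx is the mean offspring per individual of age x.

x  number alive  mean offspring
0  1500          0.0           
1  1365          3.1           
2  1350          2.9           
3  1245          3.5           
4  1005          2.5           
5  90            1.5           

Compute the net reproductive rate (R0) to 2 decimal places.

lx = nx/n0 = nx/1500: 1, 0.91, 0.9, 0.83, 0.67, 0.06
lx·mx by age: 0, 2.821, 2.61, 2.905, 1.675, 0.09
R0 = Σ lx·mx = 10.101 → 10.10

10.10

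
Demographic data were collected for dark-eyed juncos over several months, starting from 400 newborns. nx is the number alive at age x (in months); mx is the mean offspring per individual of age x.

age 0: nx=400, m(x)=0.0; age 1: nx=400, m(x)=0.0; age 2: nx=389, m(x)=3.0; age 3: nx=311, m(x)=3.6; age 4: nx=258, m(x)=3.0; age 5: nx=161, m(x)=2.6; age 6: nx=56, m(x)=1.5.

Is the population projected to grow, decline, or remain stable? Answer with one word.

growing

lx = nx/n0 = nx/400: 1, 1, 0.9725, 0.7775, 0.645, 0.4025, 0.14
R0 = Σ lx·mx = 0 + 0 + 2.9175 + 2.799 + 1.935 + 1.0465 + 0.21 = 8.908
R0 > 1, so the population is growing.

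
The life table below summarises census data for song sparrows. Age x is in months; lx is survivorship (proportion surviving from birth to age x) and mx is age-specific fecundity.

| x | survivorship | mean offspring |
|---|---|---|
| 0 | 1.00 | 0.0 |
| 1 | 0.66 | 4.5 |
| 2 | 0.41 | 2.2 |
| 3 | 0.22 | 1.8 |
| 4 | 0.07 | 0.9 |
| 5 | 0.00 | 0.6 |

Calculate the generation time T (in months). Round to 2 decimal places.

1.43

lx·mx: 0, 2.97, 0.902, 0.396, 0.063, 0 → R0 = 4.331
x·lx·mx: 0, 2.97, 1.804, 1.188, 0.252, 0 → Σ = 6.214
T = 6.214 / 4.331 = 1.434773… → 1.43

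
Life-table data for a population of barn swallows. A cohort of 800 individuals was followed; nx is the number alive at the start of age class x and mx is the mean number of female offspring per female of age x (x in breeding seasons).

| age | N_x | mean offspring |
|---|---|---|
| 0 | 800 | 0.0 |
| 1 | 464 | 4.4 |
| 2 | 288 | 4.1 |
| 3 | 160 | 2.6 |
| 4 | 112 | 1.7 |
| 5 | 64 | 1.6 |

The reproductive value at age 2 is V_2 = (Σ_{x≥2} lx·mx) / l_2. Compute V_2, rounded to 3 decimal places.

6.561

lx = nx/n0 = nx/800: 1, 0.58, 0.36, 0.2, 0.14, 0.08
lx·mx for x ≥ 2: 1.476, 0.52, 0.238, 0.128 → sum = 2.362
V_2 = 2.362 / l_2 = 2.362 / 0.36 = 6.561111… → 6.561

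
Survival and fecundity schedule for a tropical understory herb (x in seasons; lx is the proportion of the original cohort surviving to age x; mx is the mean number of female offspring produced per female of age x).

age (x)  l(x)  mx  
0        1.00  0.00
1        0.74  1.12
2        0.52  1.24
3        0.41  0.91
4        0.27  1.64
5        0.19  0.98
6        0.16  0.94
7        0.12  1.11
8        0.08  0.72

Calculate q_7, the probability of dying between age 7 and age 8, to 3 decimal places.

q_7 = (l_7 − l_8) / l_7 = (0.12 − 0.08) / 0.12
     = 0.04 / 0.12 = 0.333333… → 0.333

0.333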